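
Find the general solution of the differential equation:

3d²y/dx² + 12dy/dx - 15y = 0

Characteristic equation: 3r² + 12r - 15 = 0
Divide by 3: r² + 4r - 5 = 0
Roots: r = 1, -5 (distinct real)
General solution: y = C₁e^x + C₂e^(-5x)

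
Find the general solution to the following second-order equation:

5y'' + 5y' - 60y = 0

Characteristic equation: 5r² + 5r - 60 = 0
Divide by 5: r² + r - 12 = 0
Roots: r = 3, -4 (distinct real)
General solution: y = C₁e^(3x) + C₂e^(-4x)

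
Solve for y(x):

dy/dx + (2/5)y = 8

Using integrating factor method:

General solution: y = 20 + Ce^(-2x/5)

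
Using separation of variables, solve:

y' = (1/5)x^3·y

Separating variables and integrating:
ln|y| = x^4/20 + C

General solution: y = Ce^(x^4/20)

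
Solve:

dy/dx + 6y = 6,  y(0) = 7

General solution: y = 1 + Ce^(-6x)
Applying y(0) = 7: C = 7 - 1 = 6
Particular solution: y = 1 + 6e^(-6x)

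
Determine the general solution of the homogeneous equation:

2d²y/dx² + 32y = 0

Characteristic equation: 2r² + 32 = 0
Divide by 2: r² + 16 = 0
Roots: r = ±4i (complex conjugates)
General solution: y = C₁cos(4x) + C₂sin(4x)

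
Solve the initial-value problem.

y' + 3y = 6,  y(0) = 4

General solution: y = 2 + Ce^(-3x)
Applying y(0) = 4: C = 4 - 2 = 2
Particular solution: y = 2 + 2e^(-3x)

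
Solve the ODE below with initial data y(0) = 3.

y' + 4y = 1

General solution: y = 1/4 + Ce^(-4x)
Applying y(0) = 3: C = 3 - 1/4 = 11/4
Particular solution: y = 1/4 + (11/4)e^(-4x)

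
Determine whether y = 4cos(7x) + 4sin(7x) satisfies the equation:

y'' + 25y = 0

Verification:
y'' = -196cos(7x) - 196sin(7x)
y'' + 25y ≠ 0 (frequency mismatch: got 49 instead of 25)

No, it is not a solution.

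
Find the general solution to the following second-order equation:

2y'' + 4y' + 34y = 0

Characteristic equation: 2r² + 4r + 34 = 0
Divide by 2: r² + 2r + 17 = 0
Roots: r = -1 ± 4i (complex conjugates)
General solution: y = e^(-x)(C₁cos(4x) + C₂sin(4x))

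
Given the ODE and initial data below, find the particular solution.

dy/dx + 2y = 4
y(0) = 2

General solution: y = 2 + Ce^(-2x)
Applying y(0) = 2: C = 2 - 2 = 0
Particular solution: y = 2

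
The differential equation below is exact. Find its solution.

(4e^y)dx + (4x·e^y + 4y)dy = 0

Verify exactness: ∂M/∂y = ∂N/∂x ✓
Find F(x,y) such that ∂F/∂x = M, ∂F/∂y = N
Solution: 4x·e^y + 2y² = C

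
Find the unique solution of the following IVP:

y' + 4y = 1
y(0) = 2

General solution: y = 1/4 + Ce^(-4x)
Applying y(0) = 2: C = 2 - 1/4 = 7/4
Particular solution: y = 1/4 + (7/4)e^(-4x)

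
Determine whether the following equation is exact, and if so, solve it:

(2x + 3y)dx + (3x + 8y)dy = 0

Verify exactness: ∂M/∂y = ∂N/∂x ✓
Find F(x,y) such that ∂F/∂x = M, ∂F/∂y = N
Solution: x² + 3xy + 4y² = C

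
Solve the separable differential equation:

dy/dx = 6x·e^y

Separating variables and integrating:
-e^(-y) = 3x² + C

General solution: y = -ln(C - 3x²)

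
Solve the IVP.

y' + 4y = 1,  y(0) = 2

General solution: y = 1/4 + Ce^(-4x)
Applying y(0) = 2: C = 2 - 1/4 = 7/4
Particular solution: y = 1/4 + (7/4)e^(-4x)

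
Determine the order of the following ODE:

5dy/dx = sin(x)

The order is 1 (highest derivative is of order 1).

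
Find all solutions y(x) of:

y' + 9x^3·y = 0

Using integrating factor method:

General solution: y = Ce^(-9x^4/4)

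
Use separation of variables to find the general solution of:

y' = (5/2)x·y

Separating variables and integrating:
ln|y| = 5x^2/4 + C

General solution: y = Ce^(5x^2/4)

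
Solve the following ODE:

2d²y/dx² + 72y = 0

Characteristic equation: 2r² + 72 = 0
Divide by 2: r² + 36 = 0
Roots: r = ±6i (complex conjugates)
General solution: y = C₁cos(6x) + C₂sin(6x)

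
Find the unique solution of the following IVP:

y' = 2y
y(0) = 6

General solution: y = Ce^(2x)
Applying IC y(0) = 6:
Particular solution: y = 6e^(2x)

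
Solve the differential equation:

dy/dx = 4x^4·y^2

Separating variables and integrating:
-1/y = 4x^5/5 + C

General solution: y^-1 = (-4/5)x^5 + C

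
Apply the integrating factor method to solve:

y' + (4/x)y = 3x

Using integrating factor method:

General solution: y = (1/2)x^2 + Cx^(-4)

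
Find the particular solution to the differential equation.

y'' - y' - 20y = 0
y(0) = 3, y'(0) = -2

General solution: y = C₁e^(5x) + C₂e^(-4x)
Applying ICs: C₁ = 10/9, C₂ = 17/9
Particular solution: y = (10/9)e^(5x) + (17/9)e^(-4x)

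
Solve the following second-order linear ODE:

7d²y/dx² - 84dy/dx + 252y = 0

Characteristic equation: 7r² - 84r + 252 = 0
Divide by 7: r² - 12r + 36 = 0
Factored: (r - 6)² = 0
Repeated root: r = 6
General solution: y = (C₁ + C₂x)e^(6x)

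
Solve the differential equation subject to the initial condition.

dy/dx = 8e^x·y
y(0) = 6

General solution: y = Ce^(8e^x)
Applying IC y(0) = 6:
Particular solution: y = 6e^(8(e^x - 1))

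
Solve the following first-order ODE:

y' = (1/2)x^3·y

Separating variables and integrating:
ln|y| = x^4/8 + C

General solution: y = Ce^(x^4/8)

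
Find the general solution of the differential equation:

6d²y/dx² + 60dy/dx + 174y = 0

Characteristic equation: 6r² + 60r + 174 = 0
Divide by 6: r² + 10r + 29 = 0
Roots: r = -5 ± 2i (complex conjugates)
General solution: y = e^(-5x)(C₁cos(2x) + C₂sin(2x))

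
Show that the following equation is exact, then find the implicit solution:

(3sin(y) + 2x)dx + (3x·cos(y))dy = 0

Verify exactness: ∂M/∂y = ∂N/∂x ✓
Find F(x,y) such that ∂F/∂x = M, ∂F/∂y = N
Solution: 3x·sin(y) + x² = C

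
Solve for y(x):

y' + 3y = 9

Using integrating factor method:

General solution: y = 3 + Ce^(-3x)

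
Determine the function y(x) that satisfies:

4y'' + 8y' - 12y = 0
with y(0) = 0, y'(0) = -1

General solution: y = C₁e^x + C₂e^(-3x)
Applying ICs: C₁ = -1/4, C₂ = 1/4
Particular solution: y = -(1/4)e^x + (1/4)e^(-3x)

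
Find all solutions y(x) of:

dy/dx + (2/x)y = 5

Using integrating factor method:

General solution: y = (5/3)x + Cx^(-2)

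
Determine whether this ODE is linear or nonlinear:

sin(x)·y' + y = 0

Linear (y and its derivatives appear to the first power only, no products of y terms)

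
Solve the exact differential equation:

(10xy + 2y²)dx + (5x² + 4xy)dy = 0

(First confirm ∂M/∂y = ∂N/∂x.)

Verify exactness: ∂M/∂y = ∂N/∂x ✓
Find F(x,y) such that ∂F/∂x = M, ∂F/∂y = N
Solution: 5x²y + 2xy² = C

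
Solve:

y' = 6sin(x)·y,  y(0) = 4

General solution: y = Ce^(-6cos(x))
Applying IC y(0) = 4:
Particular solution: y = 4e^(6(1-cos(x)))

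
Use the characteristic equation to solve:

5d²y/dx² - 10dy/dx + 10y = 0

Characteristic equation: 5r² - 10r + 10 = 0
Divide by 5: r² - 2r + 2 = 0
Roots: r = 1 ± i (complex conjugates)
General solution: y = e^x(C₁cos(x) + C₂sin(x))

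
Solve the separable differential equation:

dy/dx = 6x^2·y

Separating variables and integrating:
ln|y| = 2x^3 + C

General solution: y = Ce^(2x^3)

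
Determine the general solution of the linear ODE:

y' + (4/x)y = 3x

Using integrating factor method:

General solution: y = (1/2)x^2 + Cx^(-4)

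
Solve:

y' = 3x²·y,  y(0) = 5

General solution: y = Ce^(x³)
Applying IC y(0) = 5:
Particular solution: y = 5e^(x³)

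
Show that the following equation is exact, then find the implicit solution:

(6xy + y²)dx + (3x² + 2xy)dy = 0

Verify exactness: ∂M/∂y = ∂N/∂x ✓
Find F(x,y) such that ∂F/∂x = M, ∂F/∂y = N
Solution: 3x²y + xy² = C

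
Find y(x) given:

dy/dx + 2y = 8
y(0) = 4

General solution: y = 4 + Ce^(-2x)
Applying y(0) = 4: C = 4 - 4 = 0
Particular solution: y = 4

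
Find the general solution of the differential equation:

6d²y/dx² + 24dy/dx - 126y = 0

Characteristic equation: 6r² + 24r - 126 = 0
Divide by 6: r² + 4r - 21 = 0
Roots: r = 3, -7 (distinct real)
General solution: y = C₁e^(3x) + C₂e^(-7x)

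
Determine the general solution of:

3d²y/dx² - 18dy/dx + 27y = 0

Characteristic equation: 3r² - 18r + 27 = 0
Divide by 3: r² - 6r + 9 = 0
Factored: (r - 3)² = 0
Repeated root: r = 3
General solution: y = (C₁ + C₂x)e^(3x)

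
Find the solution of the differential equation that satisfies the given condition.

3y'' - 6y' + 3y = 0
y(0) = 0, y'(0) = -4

General solution: y = (C₁ + C₂x)e^x
Repeated root r = 1
Applying ICs: C₁ = 0, C₂ = -4
Particular solution: y = -4xe^x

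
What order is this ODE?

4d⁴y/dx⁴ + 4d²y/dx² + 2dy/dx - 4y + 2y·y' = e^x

The order is 4 (highest derivative is of order 4).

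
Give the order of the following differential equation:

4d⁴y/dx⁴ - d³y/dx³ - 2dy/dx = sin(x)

The order is 4 (highest derivative is of order 4).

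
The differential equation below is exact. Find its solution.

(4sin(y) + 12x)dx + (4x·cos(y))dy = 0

Verify exactness: ∂M/∂y = ∂N/∂x ✓
Find F(x,y) such that ∂F/∂x = M, ∂F/∂y = N
Solution: 4x·sin(y) + 6x² = C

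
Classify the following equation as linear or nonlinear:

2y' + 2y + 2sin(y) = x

Nonlinear (sin(y) is nonlinear in y)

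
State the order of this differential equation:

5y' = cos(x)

The order is 1 (highest derivative is of order 1).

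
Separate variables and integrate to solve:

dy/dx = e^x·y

Separating variables and integrating:
ln|y| = e^x + C

General solution: y = Ce^(e^x)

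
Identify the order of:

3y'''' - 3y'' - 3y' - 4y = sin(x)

The order is 4 (highest derivative is of order 4).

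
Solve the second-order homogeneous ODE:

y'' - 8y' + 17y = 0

Characteristic equation: r² - 8r + 17 = 0
Roots: r = 4 ± i (complex conjugates)
General solution: y = e^(4x)(C₁cos(x) + C₂sin(x))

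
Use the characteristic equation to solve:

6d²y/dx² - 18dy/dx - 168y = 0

Characteristic equation: 6r² - 18r - 168 = 0
Divide by 6: r² - 3r - 28 = 0
Roots: r = 7, -4 (distinct real)
General solution: y = C₁e^(7x) + C₂e^(-4x)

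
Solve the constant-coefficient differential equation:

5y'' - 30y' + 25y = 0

Characteristic equation: 5r² - 30r + 25 = 0
Divide by 5: r² - 6r + 5 = 0
Roots: r = 5, 1 (distinct real)
General solution: y = C₁e^(5x) + C₂e^x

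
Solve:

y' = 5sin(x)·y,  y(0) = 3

General solution: y = Ce^(-5cos(x))
Applying IC y(0) = 3:
Particular solution: y = 3e^(5(1-cos(x)))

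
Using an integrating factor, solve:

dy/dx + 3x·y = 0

Using integrating factor method:

General solution: y = Ce^(-3x^2/2)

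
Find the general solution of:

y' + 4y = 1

Using integrating factor method:

General solution: y = 1/4 + Ce^(-4x)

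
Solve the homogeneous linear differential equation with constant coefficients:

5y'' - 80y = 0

Characteristic equation: 5r² - 80 = 0
Divide by 5: r² - 16 = 0
Roots: r = 4, -4 (distinct real)
General solution: y = C₁e^(4x) + C₂e^(-4x)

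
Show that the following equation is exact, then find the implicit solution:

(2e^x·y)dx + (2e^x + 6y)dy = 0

Verify exactness: ∂M/∂y = ∂N/∂x ✓
Find F(x,y) such that ∂F/∂x = M, ∂F/∂y = N
Solution: 2e^x·y + 3y² = C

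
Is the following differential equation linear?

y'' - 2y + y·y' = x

No. Nonlinear (product y·y')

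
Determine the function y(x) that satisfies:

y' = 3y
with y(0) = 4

General solution: y = Ce^(3x)
Applying IC y(0) = 4:
Particular solution: y = 4e^(3x)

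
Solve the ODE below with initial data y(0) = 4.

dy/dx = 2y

General solution: y = Ce^(2x)
Applying IC y(0) = 4:
Particular solution: y = 4e^(2x)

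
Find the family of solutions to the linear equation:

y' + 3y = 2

Using integrating factor method:

General solution: y = 2/3 + Ce^(-3x)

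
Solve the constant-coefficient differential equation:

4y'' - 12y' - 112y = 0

Characteristic equation: 4r² - 12r - 112 = 0
Divide by 4: r² - 3r - 28 = 0
Roots: r = 7, -4 (distinct real)
General solution: y = C₁e^(7x) + C₂e^(-4x)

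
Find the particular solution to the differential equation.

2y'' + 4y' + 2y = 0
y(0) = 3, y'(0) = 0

General solution: y = (C₁ + C₂x)e^(-x)
Repeated root r = -1
Applying ICs: C₁ = 3, C₂ = 3
Particular solution: y = (3 + 3x)e^(-x)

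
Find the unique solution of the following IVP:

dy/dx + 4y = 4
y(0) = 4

General solution: y = 1 + Ce^(-4x)
Applying y(0) = 4: C = 4 - 1 = 3
Particular solution: y = 1 + 3e^(-4x)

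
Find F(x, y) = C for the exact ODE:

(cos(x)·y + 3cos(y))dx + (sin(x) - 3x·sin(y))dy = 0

Verify exactness: ∂M/∂y = ∂N/∂x ✓
Find F(x,y) such that ∂F/∂x = M, ∂F/∂y = N
Solution: sin(x)·y + 3x·cos(y) = C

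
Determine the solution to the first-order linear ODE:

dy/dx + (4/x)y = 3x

Using integrating factor method:

General solution: y = (1/2)x^2 + Cx^(-4)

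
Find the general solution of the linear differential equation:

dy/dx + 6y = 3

Using integrating factor method:

General solution: y = 1/2 + Ce^(-6x)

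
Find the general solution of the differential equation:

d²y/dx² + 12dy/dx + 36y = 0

Characteristic equation: r² + 12r + 36 = 0
Factored: (r + 6)² = 0
Repeated root: r = -6
General solution: y = (C₁ + C₂x)e^(-6x)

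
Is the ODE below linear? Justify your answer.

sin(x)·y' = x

Yes. Linear (y and its derivatives appear to the first power only, no products of y terms)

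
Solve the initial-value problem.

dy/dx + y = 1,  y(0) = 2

General solution: y = 1 + Ce^(-x)
Applying y(0) = 2: C = 2 - 1 = 1
Particular solution: y = 1 + e^(-x)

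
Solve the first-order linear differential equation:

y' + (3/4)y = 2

Using integrating factor method:

General solution: y = 8/3 + Ce^(-3x/4)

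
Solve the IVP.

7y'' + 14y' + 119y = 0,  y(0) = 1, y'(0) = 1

General solution: y = e^(-x)(C₁cos(4x) + C₂sin(4x))
Complex roots r = -1 ± 4i
Applying ICs: C₁ = 1, C₂ = 1/2
Particular solution: y = e^(-x)(cos(4x) + (1/2)sin(4x))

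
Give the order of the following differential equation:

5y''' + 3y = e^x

The order is 3 (highest derivative is of order 3).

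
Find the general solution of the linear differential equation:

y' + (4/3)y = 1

Using integrating factor method:

General solution: y = 3/4 + Ce^(-4x/3)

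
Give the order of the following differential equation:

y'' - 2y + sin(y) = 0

The order is 2 (highest derivative is of order 2).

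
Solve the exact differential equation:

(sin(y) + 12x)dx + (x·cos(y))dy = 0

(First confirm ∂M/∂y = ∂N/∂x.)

Verify exactness: ∂M/∂y = ∂N/∂x ✓
Find F(x,y) such that ∂F/∂x = M, ∂F/∂y = N
Solution: x·sin(y) + 6x² = C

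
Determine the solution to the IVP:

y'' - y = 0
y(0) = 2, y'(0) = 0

General solution: y = C₁e^x + C₂e^(-x)
Applying ICs: C₁ = 1, C₂ = 1
Particular solution: y = e^x + e^(-x)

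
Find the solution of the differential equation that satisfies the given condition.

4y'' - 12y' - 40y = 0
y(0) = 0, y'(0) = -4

General solution: y = C₁e^(5x) + C₂e^(-2x)
Applying ICs: C₁ = -4/7, C₂ = 4/7
Particular solution: y = -(4/7)e^(5x) + (4/7)e^(-2x)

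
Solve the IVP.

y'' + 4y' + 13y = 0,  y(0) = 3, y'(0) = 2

General solution: y = e^(-2x)(C₁cos(3x) + C₂sin(3x))
Complex roots r = -2 ± 3i
Applying ICs: C₁ = 3, C₂ = 8/3
Particular solution: y = e^(-2x)(3cos(3x) + (8/3)sin(3x))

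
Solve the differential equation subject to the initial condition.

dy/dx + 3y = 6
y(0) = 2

General solution: y = 2 + Ce^(-3x)
Applying y(0) = 2: C = 2 - 2 = 0
Particular solution: y = 2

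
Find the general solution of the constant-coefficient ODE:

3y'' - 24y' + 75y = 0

Characteristic equation: 3r² - 24r + 75 = 0
Divide by 3: r² - 8r + 25 = 0
Roots: r = 4 ± 3i (complex conjugates)
General solution: y = e^(4x)(C₁cos(3x) + C₂sin(3x))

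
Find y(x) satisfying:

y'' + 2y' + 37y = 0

Characteristic equation: r² + 2r + 37 = 0
Roots: r = -1 ± 6i (complex conjugates)
General solution: y = e^(-x)(C₁cos(6x) + C₂sin(6x))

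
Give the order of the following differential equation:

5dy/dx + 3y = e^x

The order is 1 (highest derivative is of order 1).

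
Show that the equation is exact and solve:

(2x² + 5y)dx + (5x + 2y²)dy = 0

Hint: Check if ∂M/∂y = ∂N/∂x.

Verify exactness: ∂M/∂y = ∂N/∂x ✓
Find F(x,y) such that ∂F/∂x = M, ∂F/∂y = N
Solution: 2x³/3 + 5xy + 2y³/3 = C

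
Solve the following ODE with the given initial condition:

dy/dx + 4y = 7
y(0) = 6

General solution: y = 7/4 + Ce^(-4x)
Applying y(0) = 6: C = 6 - 7/4 = 17/4
Particular solution: y = 7/4 + (17/4)e^(-4x)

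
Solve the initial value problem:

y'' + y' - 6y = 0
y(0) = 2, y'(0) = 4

General solution: y = C₁e^(2x) + C₂e^(-3x)
Applying ICs: C₁ = 2, C₂ = 0
Particular solution: y = 2e^(2x)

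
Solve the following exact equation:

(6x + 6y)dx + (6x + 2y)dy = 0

Verify exactness: ∂M/∂y = ∂N/∂x ✓
Find F(x,y) such that ∂F/∂x = M, ∂F/∂y = N
Solution: 3x² + 6xy + y² = C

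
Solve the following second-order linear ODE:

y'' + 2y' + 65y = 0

Characteristic equation: r² + 2r + 65 = 0
Roots: r = -1 ± 8i (complex conjugates)
General solution: y = e^(-x)(C₁cos(8x) + C₂sin(8x))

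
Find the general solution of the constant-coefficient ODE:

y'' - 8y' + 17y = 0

Characteristic equation: r² - 8r + 17 = 0
Roots: r = 4 ± i (complex conjugates)
General solution: y = e^(4x)(C₁cos(x) + C₂sin(x))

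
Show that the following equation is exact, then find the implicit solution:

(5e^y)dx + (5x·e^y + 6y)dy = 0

Verify exactness: ∂M/∂y = ∂N/∂x ✓
Find F(x,y) such that ∂F/∂x = M, ∂F/∂y = N
Solution: 5x·e^y + 3y² = C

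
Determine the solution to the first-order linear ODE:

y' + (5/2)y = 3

Using integrating factor method:

General solution: y = 6/5 + Ce^(-5x/2)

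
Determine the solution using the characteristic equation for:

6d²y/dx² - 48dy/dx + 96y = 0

Characteristic equation: 6r² - 48r + 96 = 0
Divide by 6: r² - 8r + 16 = 0
Factored: (r - 4)² = 0
Repeated root: r = 4
General solution: y = (C₁ + C₂x)e^(4x)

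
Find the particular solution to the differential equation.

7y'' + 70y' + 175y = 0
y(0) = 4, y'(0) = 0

General solution: y = (C₁ + C₂x)e^(-5x)
Repeated root r = -5
Applying ICs: C₁ = 4, C₂ = 20
Particular solution: y = (4 + 20x)e^(-5x)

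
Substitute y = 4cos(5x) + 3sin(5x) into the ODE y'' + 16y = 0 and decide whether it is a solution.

Verification:
y'' = -100cos(5x) - 75sin(5x)
y'' + 16y ≠ 0 (frequency mismatch: got 25 instead of 16)

No, it is not a solution.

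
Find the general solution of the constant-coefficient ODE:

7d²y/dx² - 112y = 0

Characteristic equation: 7r² - 112 = 0
Divide by 7: r² - 16 = 0
Roots: r = 4, -4 (distinct real)
General solution: y = C₁e^(4x) + C₂e^(-4x)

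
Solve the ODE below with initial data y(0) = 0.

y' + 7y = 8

General solution: y = 8/7 + Ce^(-7x)
Applying y(0) = 0: C = 0 - 8/7 = -8/7
Particular solution: y = 8/7 - (8/7)e^(-7x)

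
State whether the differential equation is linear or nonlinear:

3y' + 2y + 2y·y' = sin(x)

Nonlinear (product y·y')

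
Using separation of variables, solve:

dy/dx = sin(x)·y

Separating variables and integrating:
ln|y| = -cos(x) + C

General solution: y = Ce^(-cos(x))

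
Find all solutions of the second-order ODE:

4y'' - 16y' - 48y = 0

Characteristic equation: 4r² - 16r - 48 = 0
Divide by 4: r² - 4r - 12 = 0
Roots: r = 6, -2 (distinct real)
General solution: y = C₁e^(6x) + C₂e^(-2x)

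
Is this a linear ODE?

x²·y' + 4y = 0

Yes. Linear (y and its derivatives appear to the first power only, no products of y terms)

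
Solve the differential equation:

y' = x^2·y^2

Separating variables and integrating:
-1/y = x^3/3 + C

General solution: y^-1 = (-1/3)x^3 + C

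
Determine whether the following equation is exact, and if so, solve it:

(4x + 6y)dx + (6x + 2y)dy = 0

Verify exactness: ∂M/∂y = ∂N/∂x ✓
Find F(x,y) such that ∂F/∂x = M, ∂F/∂y = N
Solution: 2x² + 6xy + y² = C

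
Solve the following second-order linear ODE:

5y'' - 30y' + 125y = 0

Characteristic equation: 5r² - 30r + 125 = 0
Divide by 5: r² - 6r + 25 = 0
Roots: r = 3 ± 4i (complex conjugates)
General solution: y = e^(3x)(C₁cos(4x) + C₂sin(4x))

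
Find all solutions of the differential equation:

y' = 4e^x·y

Separating variables and integrating:
ln|y| = 4e^x + C

General solution: y = Ce^(4e^x)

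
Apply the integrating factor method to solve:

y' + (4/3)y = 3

Using integrating factor method:

General solution: y = 9/4 + Ce^(-4x/3)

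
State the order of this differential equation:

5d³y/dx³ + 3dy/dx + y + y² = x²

The order is 3 (highest derivative is of order 3).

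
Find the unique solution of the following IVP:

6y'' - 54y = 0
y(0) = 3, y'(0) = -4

General solution: y = C₁e^(3x) + C₂e^(-3x)
Applying ICs: C₁ = 5/6, C₂ = 13/6
Particular solution: y = (5/6)e^(3x) + (13/6)e^(-3x)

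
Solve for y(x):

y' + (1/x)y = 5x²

Using integrating factor method:

General solution: y = (5/4)x^3 + C/x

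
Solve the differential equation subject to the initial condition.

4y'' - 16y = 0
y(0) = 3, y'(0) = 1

General solution: y = C₁e^(2x) + C₂e^(-2x)
Applying ICs: C₁ = 7/4, C₂ = 5/4
Particular solution: y = (7/4)e^(2x) + (5/4)e^(-2x)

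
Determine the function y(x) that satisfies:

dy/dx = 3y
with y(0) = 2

General solution: y = Ce^(3x)
Applying IC y(0) = 2:
Particular solution: y = 2e^(3x)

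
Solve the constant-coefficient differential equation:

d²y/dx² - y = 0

Characteristic equation: r² - 1 = 0
Roots: r = 1, -1 (distinct real)
General solution: y = C₁e^x + C₂e^(-x)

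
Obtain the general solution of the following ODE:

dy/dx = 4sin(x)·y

Separating variables and integrating:
ln|y| = -4cos(x) + C

General solution: y = Ce^(-4cos(x))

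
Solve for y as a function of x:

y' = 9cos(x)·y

Separating variables and integrating:
ln|y| = 9sin(x) + C

General solution: y = Ce^(9sin(x))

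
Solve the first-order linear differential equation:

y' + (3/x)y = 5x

Using integrating factor method:

General solution: y = x^2 + Cx^(-3)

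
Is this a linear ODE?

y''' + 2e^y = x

No. Nonlinear (e^y is nonlinear in y)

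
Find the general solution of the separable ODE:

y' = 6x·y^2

Separating variables and integrating:
-1/y = 3x^2 + C

General solution: y^-1 = -3x^2 + C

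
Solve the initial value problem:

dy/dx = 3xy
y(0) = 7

General solution: y = Ce^(3x²/2)
Applying IC y(0) = 7:
Particular solution: y = 7e^(3x²/2)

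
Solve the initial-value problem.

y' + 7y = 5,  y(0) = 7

General solution: y = 5/7 + Ce^(-7x)
Applying y(0) = 7: C = 7 - 5/7 = 44/7
Particular solution: y = 5/7 + (44/7)e^(-7x)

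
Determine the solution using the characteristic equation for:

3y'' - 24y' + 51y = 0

Characteristic equation: 3r² - 24r + 51 = 0
Divide by 3: r² - 8r + 17 = 0
Roots: r = 4 ± i (complex conjugates)
General solution: y = e^(4x)(C₁cos(x) + C₂sin(x))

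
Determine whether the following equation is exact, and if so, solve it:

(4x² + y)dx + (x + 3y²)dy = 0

Verify exactness: ∂M/∂y = ∂N/∂x ✓
Find F(x,y) such that ∂F/∂x = M, ∂F/∂y = N
Solution: 4x³/3 + xy + y³ = C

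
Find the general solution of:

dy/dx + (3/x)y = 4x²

Using integrating factor method:

General solution: y = (2/3)x^3 + Cx^(-3)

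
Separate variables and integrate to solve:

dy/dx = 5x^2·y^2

Separating variables and integrating:
-1/y = 5x^3/3 + C

General solution: y^-1 = (-5/3)x^3 + C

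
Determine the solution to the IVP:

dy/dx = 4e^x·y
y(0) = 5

General solution: y = Ce^(4e^x)
Applying IC y(0) = 5:
Particular solution: y = 5e^(4(e^x - 1))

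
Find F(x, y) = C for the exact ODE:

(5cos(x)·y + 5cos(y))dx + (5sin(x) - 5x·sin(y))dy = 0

Verify exactness: ∂M/∂y = ∂N/∂x ✓
Find F(x,y) such that ∂F/∂x = M, ∂F/∂y = N
Solution: 5sin(x)·y + 5x·cos(y) = C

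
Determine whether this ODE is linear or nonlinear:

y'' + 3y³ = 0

Nonlinear (y³ term)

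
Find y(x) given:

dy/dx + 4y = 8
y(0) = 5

General solution: y = 2 + Ce^(-4x)
Applying y(0) = 5: C = 5 - 2 = 3
Particular solution: y = 2 + 3e^(-4x)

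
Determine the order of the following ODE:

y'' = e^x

The order is 2 (highest derivative is of order 2).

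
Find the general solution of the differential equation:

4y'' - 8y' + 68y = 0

Characteristic equation: 4r² - 8r + 68 = 0
Divide by 4: r² - 2r + 17 = 0
Roots: r = 1 ± 4i (complex conjugates)
General solution: y = e^x(C₁cos(4x) + C₂sin(4x))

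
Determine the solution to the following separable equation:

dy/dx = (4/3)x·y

Separating variables and integrating:
ln|y| = 2x^2/3 + C

General solution: y = Ce^(2x^2/3)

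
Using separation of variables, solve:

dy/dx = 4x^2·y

Separating variables and integrating:
ln|y| = 4x^3/3 + C

General solution: y = Ce^(4x^3/3)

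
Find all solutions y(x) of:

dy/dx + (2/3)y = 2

Using integrating factor method:

General solution: y = 3 + Ce^(-2x/3)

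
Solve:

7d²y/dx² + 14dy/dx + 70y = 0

Characteristic equation: 7r² + 14r + 70 = 0
Divide by 7: r² + 2r + 10 = 0
Roots: r = -1 ± 3i (complex conjugates)
General solution: y = e^(-x)(C₁cos(3x) + C₂sin(3x))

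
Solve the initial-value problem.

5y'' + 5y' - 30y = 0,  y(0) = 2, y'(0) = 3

General solution: y = C₁e^(2x) + C₂e^(-3x)
Applying ICs: C₁ = 9/5, C₂ = 1/5
Particular solution: y = (9/5)e^(2x) + (1/5)e^(-3x)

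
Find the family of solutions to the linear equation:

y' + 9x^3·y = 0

Using integrating factor method:

General solution: y = Ce^(-9x^4/4)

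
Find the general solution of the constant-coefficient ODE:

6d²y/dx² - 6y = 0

Characteristic equation: 6r² - 6 = 0
Divide by 6: r² - 1 = 0
Roots: r = 1, -1 (distinct real)
General solution: y = C₁e^x + C₂e^(-x)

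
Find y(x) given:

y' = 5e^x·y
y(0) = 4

General solution: y = Ce^(5e^x)
Applying IC y(0) = 4:
Particular solution: y = 4e^(5(e^x - 1))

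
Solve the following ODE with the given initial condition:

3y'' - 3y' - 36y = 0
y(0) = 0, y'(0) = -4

General solution: y = C₁e^(4x) + C₂e^(-3x)
Applying ICs: C₁ = -4/7, C₂ = 4/7
Particular solution: y = -(4/7)e^(4x) + (4/7)e^(-3x)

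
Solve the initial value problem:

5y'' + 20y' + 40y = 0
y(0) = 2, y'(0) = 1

General solution: y = e^(-2x)(C₁cos(2x) + C₂sin(2x))
Complex roots r = -2 ± 2i
Applying ICs: C₁ = 2, C₂ = 5/2
Particular solution: y = e^(-2x)(2cos(2x) + (5/2)sin(2x))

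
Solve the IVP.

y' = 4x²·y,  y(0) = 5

General solution: y = Ce^(4x³/3)
Applying IC y(0) = 5:
Particular solution: y = 5e^(4x³/3)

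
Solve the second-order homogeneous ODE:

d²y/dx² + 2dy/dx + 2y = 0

Characteristic equation: r² + 2r + 2 = 0
Roots: r = -1 ± i (complex conjugates)
General solution: y = e^(-x)(C₁cos(x) + C₂sin(x))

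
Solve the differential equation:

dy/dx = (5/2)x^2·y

Separating variables and integrating:
ln|y| = 5x^3/6 + C

General solution: y = Ce^(5x^3/6)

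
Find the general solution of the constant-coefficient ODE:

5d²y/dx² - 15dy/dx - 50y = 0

Characteristic equation: 5r² - 15r - 50 = 0
Divide by 5: r² - 3r - 10 = 0
Roots: r = 5, -2 (distinct real)
General solution: y = C₁e^(5x) + C₂e^(-2x)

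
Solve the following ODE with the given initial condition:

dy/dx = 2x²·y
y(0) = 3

General solution: y = Ce^(2x³/3)
Applying IC y(0) = 3:
Particular solution: y = 3e^(2x³/3)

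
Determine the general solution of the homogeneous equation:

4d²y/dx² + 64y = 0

Characteristic equation: 4r² + 64 = 0
Divide by 4: r² + 16 = 0
Roots: r = ±4i (complex conjugates)
General solution: y = C₁cos(4x) + C₂sin(4x)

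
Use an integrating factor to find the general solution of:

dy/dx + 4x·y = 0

Using integrating factor method:

General solution: y = Ce^(-2x^2)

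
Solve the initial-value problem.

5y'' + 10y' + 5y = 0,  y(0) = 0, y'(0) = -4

General solution: y = (C₁ + C₂x)e^(-x)
Repeated root r = -1
Applying ICs: C₁ = 0, C₂ = -4
Particular solution: y = -4xe^(-x)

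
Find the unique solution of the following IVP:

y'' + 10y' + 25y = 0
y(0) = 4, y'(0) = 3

General solution: y = (C₁ + C₂x)e^(-5x)
Repeated root r = -5
Applying ICs: C₁ = 4, C₂ = 23
Particular solution: y = (4 + 23x)e^(-5x)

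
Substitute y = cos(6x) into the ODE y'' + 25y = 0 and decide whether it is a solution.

Verification:
y'' = -36cos(6x)
y'' + 25y ≠ 0 (frequency mismatch: got 36 instead of 25)

No, it is not a solution.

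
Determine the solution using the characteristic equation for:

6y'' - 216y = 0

Characteristic equation: 6r² - 216 = 0
Divide by 6: r² - 36 = 0
Roots: r = 6, -6 (distinct real)
General solution: y = C₁e^(6x) + C₂e^(-6x)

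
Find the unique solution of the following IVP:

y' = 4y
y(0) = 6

General solution: y = Ce^(4x)
Applying IC y(0) = 6:
Particular solution: y = 6e^(4x)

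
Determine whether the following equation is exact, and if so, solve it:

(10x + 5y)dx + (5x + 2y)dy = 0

Verify exactness: ∂M/∂y = ∂N/∂x ✓
Find F(x,y) such that ∂F/∂x = M, ∂F/∂y = N
Solution: 5x² + 5xy + y² = C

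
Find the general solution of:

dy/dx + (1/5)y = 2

Using integrating factor method:

General solution: y = 10 + Ce^(-x/5)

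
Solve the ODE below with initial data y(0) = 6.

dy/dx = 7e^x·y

General solution: y = Ce^(7e^x)
Applying IC y(0) = 6:
Particular solution: y = 6e^(7(e^x - 1))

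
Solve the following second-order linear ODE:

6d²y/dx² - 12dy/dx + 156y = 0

Characteristic equation: 6r² - 12r + 156 = 0
Divide by 6: r² - 2r + 26 = 0
Roots: r = 1 ± 5i (complex conjugates)
General solution: y = e^x(C₁cos(5x) + C₂sin(5x))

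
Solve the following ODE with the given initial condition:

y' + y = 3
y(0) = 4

General solution: y = 3 + Ce^(-x)
Applying y(0) = 4: C = 4 - 3 = 1
Particular solution: y = 3 + e^(-x)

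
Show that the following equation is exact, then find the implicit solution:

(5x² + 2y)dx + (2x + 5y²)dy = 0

Verify exactness: ∂M/∂y = ∂N/∂x ✓
Find F(x,y) such that ∂F/∂x = M, ∂F/∂y = N
Solution: 5x³/3 + 2xy + 5y³/3 = C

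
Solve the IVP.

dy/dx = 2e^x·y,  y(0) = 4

General solution: y = Ce^(2e^x)
Applying IC y(0) = 4:
Particular solution: y = 4e^(2(e^x - 1))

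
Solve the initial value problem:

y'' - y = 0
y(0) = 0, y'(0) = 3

General solution: y = C₁e^x + C₂e^(-x)
Applying ICs: C₁ = 3/2, C₂ = -3/2
Particular solution: y = (3/2)e^x - (3/2)e^(-x)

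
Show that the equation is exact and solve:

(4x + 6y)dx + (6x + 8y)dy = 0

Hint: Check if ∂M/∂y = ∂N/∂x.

Verify exactness: ∂M/∂y = ∂N/∂x ✓
Find F(x,y) such that ∂F/∂x = M, ∂F/∂y = N
Solution: 2x² + 6xy + 4y² = C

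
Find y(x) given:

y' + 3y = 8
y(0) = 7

General solution: y = 8/3 + Ce^(-3x)
Applying y(0) = 7: C = 7 - 8/3 = 13/3
Particular solution: y = 8/3 + (13/3)e^(-3x)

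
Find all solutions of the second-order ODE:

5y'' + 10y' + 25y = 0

Characteristic equation: 5r² + 10r + 25 = 0
Divide by 5: r² + 2r + 5 = 0
Roots: r = -1 ± 2i (complex conjugates)
General solution: y = e^(-x)(C₁cos(2x) + C₂sin(2x))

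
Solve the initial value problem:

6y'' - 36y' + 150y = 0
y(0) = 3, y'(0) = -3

General solution: y = e^(3x)(C₁cos(4x) + C₂sin(4x))
Complex roots r = 3 ± 4i
Applying ICs: C₁ = 3, C₂ = -3
Particular solution: y = e^(3x)(3cos(4x) - 3sin(4x))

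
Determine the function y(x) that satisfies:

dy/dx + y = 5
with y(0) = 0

General solution: y = 5 + Ce^(-x)
Applying y(0) = 0: C = 0 - 5 = -5
Particular solution: y = 5 - 5e^(-x)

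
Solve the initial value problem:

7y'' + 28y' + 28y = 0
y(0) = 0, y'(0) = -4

General solution: y = (C₁ + C₂x)e^(-2x)
Repeated root r = -2
Applying ICs: C₁ = 0, C₂ = -4
Particular solution: y = -4xe^(-2x)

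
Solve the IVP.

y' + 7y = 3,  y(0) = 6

General solution: y = 3/7 + Ce^(-7x)
Applying y(0) = 6: C = 6 - 3/7 = 39/7
Particular solution: y = 3/7 + (39/7)e^(-7x)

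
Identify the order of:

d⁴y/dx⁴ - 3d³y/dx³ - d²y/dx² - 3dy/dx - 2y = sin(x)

The order is 4 (highest derivative is of order 4).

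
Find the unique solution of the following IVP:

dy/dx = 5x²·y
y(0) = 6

General solution: y = Ce^(5x³/3)
Applying IC y(0) = 6:
Particular solution: y = 6e^(5x³/3)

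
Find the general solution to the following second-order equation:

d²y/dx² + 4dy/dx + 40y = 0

Characteristic equation: r² + 4r + 40 = 0
Roots: r = -2 ± 6i (complex conjugates)
General solution: y = e^(-2x)(C₁cos(6x) + C₂sin(6x))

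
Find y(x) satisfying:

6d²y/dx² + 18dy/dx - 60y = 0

Characteristic equation: 6r² + 18r - 60 = 0
Divide by 6: r² + 3r - 10 = 0
Roots: r = 2, -5 (distinct real)
General solution: y = C₁e^(2x) + C₂e^(-5x)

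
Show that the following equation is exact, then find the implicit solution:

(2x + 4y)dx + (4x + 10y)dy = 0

Verify exactness: ∂M/∂y = ∂N/∂x ✓
Find F(x,y) such that ∂F/∂x = M, ∂F/∂y = N
Solution: x² + 4xy + 5y² = C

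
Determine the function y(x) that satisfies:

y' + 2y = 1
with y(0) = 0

General solution: y = 1/2 + Ce^(-2x)
Applying y(0) = 0: C = 0 - 1/2 = -1/2
Particular solution: y = 1/2 - (1/2)e^(-2x)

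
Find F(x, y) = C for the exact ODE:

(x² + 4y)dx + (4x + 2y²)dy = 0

Verify exactness: ∂M/∂y = ∂N/∂x ✓
Find F(x,y) such that ∂F/∂x = M, ∂F/∂y = N
Solution: x³/3 + 4xy + 2y³/3 = C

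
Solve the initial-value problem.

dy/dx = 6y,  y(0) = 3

General solution: y = Ce^(6x)
Applying IC y(0) = 3:
Particular solution: y = 3e^(6x)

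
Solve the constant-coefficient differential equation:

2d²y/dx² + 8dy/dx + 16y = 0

Characteristic equation: 2r² + 8r + 16 = 0
Divide by 2: r² + 4r + 8 = 0
Roots: r = -2 ± 2i (complex conjugates)
General solution: y = e^(-2x)(C₁cos(2x) + C₂sin(2x))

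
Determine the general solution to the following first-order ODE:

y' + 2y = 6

Using integrating factor method:

General solution: y = 3 + Ce^(-2x)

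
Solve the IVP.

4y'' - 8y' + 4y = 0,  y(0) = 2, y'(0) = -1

General solution: y = (C₁ + C₂x)e^x
Repeated root r = 1
Applying ICs: C₁ = 2, C₂ = -3
Particular solution: y = (2 - 3x)e^x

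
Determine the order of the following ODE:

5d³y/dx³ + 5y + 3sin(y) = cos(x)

The order is 3 (highest derivative is of order 3).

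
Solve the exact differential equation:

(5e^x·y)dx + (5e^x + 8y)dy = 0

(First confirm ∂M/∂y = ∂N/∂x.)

Verify exactness: ∂M/∂y = ∂N/∂x ✓
Find F(x,y) such that ∂F/∂x = M, ∂F/∂y = N
Solution: 5e^x·y + 4y² = C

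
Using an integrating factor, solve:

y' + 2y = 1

Using integrating factor method:

General solution: y = 1/2 + Ce^(-2x)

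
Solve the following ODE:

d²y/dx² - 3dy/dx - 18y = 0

Characteristic equation: r² - 3r - 18 = 0
Roots: r = 6, -3 (distinct real)
General solution: y = C₁e^(6x) + C₂e^(-3x)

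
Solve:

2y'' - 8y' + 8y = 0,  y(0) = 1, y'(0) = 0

General solution: y = (C₁ + C₂x)e^(2x)
Repeated root r = 2
Applying ICs: C₁ = 1, C₂ = -2
Particular solution: y = (1 - 2x)e^(2x)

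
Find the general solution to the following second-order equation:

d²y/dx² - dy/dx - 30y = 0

Characteristic equation: r² - r - 30 = 0
Roots: r = 6, -5 (distinct real)
General solution: y = C₁e^(6x) + C₂e^(-5x)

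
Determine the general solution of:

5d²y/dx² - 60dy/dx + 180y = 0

Characteristic equation: 5r² - 60r + 180 = 0
Divide by 5: r² - 12r + 36 = 0
Factored: (r - 6)² = 0
Repeated root: r = 6
General solution: y = (C₁ + C₂x)e^(6x)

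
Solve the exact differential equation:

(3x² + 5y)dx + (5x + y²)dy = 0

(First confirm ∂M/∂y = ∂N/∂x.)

Verify exactness: ∂M/∂y = ∂N/∂x ✓
Find F(x,y) such that ∂F/∂x = M, ∂F/∂y = N
Solution: x³ + 5xy + y³/3 = C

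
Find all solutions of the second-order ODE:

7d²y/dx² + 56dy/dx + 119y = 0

Characteristic equation: 7r² + 56r + 119 = 0
Divide by 7: r² + 8r + 17 = 0
Roots: r = -4 ± i (complex conjugates)
General solution: y = e^(-4x)(C₁cos(x) + C₂sin(x))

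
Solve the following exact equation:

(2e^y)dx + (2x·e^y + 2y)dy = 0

Verify exactness: ∂M/∂y = ∂N/∂x ✓
Find F(x,y) such that ∂F/∂x = M, ∂F/∂y = N
Solution: 2x·e^y + y² = C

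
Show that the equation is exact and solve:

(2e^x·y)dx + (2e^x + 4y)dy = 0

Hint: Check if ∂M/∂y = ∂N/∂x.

Verify exactness: ∂M/∂y = ∂N/∂x ✓
Find F(x,y) such that ∂F/∂x = M, ∂F/∂y = N
Solution: 2e^x·y + 2y² = C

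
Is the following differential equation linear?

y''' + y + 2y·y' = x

No. Nonlinear (product y·y')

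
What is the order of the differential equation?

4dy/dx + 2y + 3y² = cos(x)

The order is 1 (highest derivative is of order 1).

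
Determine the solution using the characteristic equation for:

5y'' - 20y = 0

Characteristic equation: 5r² - 20 = 0
Divide by 5: r² - 4 = 0
Roots: r = 2, -2 (distinct real)
General solution: y = C₁e^(2x) + C₂e^(-2x)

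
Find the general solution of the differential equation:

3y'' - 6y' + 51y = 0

Characteristic equation: 3r² - 6r + 51 = 0
Divide by 3: r² - 2r + 17 = 0
Roots: r = 1 ± 4i (complex conjugates)
General solution: y = e^x(C₁cos(4x) + C₂sin(4x))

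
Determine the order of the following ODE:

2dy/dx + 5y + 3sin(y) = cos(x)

The order is 1 (highest derivative is of order 1).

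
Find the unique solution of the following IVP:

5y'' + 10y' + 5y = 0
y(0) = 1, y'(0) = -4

General solution: y = (C₁ + C₂x)e^(-x)
Repeated root r = -1
Applying ICs: C₁ = 1, C₂ = -3
Particular solution: y = (1 - 3x)e^(-x)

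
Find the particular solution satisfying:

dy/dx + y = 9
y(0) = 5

General solution: y = 9 + Ce^(-x)
Applying y(0) = 5: C = 5 - 9 = -4
Particular solution: y = 9 - 4e^(-x)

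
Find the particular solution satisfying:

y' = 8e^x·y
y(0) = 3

General solution: y = Ce^(8e^x)
Applying IC y(0) = 3:
Particular solution: y = 3e^(8(e^x - 1))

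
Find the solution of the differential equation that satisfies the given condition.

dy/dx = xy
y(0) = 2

General solution: y = Ce^(x²/2)
Applying IC y(0) = 2:
Particular solution: y = 2e^(x²/2)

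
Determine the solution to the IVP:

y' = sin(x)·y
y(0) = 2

General solution: y = Ce^(-cos(x))
Applying IC y(0) = 2:
Particular solution: y = 2e^(1-cos(x))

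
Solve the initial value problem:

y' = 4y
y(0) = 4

General solution: y = Ce^(4x)
Applying IC y(0) = 4:
Particular solution: y = 4e^(4x)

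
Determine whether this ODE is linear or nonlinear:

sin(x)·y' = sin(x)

Linear (y and its derivatives appear to the first power only, no products of y terms)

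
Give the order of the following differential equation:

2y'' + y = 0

The order is 2 (highest derivative is of order 2).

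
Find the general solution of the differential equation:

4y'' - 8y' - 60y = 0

Characteristic equation: 4r² - 8r - 60 = 0
Divide by 4: r² - 2r - 15 = 0
Roots: r = 5, -3 (distinct real)
General solution: y = C₁e^(5x) + C₂e^(-3x)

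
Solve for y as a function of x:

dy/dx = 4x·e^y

Separating variables and integrating:
-e^(-y) = 2x² + C

General solution: y = -ln(C - 2x²)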